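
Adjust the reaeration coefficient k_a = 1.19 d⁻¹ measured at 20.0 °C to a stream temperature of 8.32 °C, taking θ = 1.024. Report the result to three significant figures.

k_a ≈ 0.902 d⁻¹

k_a(T₂) = k_a(T₁) · θ^(T₂−T₁) = 1.19 × 1.024^(8.32−20.0)
= 1.19 × 1.024^-11.7 = 1.19 × 0.7580 = 0.9021 d⁻¹.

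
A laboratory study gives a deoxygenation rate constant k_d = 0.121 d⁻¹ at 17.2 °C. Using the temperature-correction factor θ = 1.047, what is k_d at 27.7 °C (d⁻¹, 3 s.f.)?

k_d(T₂) = k_d(T₁) · θ^(T₂−T₁) = 0.121 × 1.047^(27.7−17.2)
= 0.121 × 1.047^10.5 = 0.121 × 1.620 = 0.1960 d⁻¹.

k_d ≈ 0.196 d⁻¹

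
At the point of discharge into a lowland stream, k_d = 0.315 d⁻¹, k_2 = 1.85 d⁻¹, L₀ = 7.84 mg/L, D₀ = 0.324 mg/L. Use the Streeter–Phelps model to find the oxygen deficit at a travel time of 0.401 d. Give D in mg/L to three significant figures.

D ≈ 0.806 mg/L

k_d L₀/(k_2−k_d) = 0.315×7.84/(1.85−0.315) = 2.470/1.535 = 1.609 mg/L.
e^(−k_d t) = e^(−0.315×0.4010) = 0.8813; e^(−k_2 t) = e^(−1.85×0.4010) = 0.4762.
D = 1.609 × (0.8813 − 0.4762) + 0.324 × 0.4762 = 0.6518 + 0.1543 = 0.8061 mg/L.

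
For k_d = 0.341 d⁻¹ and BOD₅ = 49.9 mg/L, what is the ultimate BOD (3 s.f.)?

BOD₅ = L₀(1 − e^(−5k_d)) ⇒ L₀ = BOD₅ / (1 − e^(−5×0.341))
= 49.9 / (1 − 0.1818) = 49.9 / 0.8182 = 60.99 mg/L.

L₀ ≈ 61.0 mg/L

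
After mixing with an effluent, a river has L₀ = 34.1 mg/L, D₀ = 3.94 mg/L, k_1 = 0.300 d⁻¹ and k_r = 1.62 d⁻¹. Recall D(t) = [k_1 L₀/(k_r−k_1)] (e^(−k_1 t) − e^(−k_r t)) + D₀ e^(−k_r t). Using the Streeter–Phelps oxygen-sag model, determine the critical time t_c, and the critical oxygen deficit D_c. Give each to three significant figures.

t_c ≈ 0.740 d; D_c ≈ 5.06 mg/L

With k_r/k_1 = 5.400 and 1 − D₀(k_r−k_1)/(k_1 L₀) = 0.4916,
t_c = ln(5.400 × 0.4916) / (1.62 − 0.300) = ln(2.655) / 1.320 = 0.9763/1.320 = 0.7396 d.
D_c = (k_1/k_r) L₀ e^(−k_1 t_c) = (0.300/1.62) × 34.1 × e^(−0.300×0.7396) = 0.1852 × 34.1 × 0.8010 = 5.058 mg/L.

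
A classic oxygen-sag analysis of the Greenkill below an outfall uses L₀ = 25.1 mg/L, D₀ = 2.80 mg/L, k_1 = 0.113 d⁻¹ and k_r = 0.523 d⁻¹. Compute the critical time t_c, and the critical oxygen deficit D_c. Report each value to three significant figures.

t_c ≈ 2.47 d; D_c ≈ 4.10 mg/L

At the critical point dD/dt = 0, so k_1 L₀ e^(−k_1 t) = k_r D. Substituting D(t) from the Streeter–Phelps equation and solving for t gives
t_c = ln[(k_r/k_1)(1 − D₀(k_r−k_1)/(k_1 L₀))] / (k_r−k_1).
Here k_r−k_1 = 0.4100 d⁻¹ and 1 − D₀(k_r−k_1)/(k_1 L₀) = 1 − 2.80×0.4100/(0.113×25.1) = 0.5952, so
t_c = ln(4.628 × 0.5952) / 0.4100 = 1.013 / 0.4100 = 2.472 d.
L(t_c) = L₀ e^(−k_1 t_c) = 25.1 × 0.7563 = 18.98 mg/L, and at the critical point k_r D_c = k_1 L, so D_c = (0.113/0.523) × 18.98 = 4.102 mg/L.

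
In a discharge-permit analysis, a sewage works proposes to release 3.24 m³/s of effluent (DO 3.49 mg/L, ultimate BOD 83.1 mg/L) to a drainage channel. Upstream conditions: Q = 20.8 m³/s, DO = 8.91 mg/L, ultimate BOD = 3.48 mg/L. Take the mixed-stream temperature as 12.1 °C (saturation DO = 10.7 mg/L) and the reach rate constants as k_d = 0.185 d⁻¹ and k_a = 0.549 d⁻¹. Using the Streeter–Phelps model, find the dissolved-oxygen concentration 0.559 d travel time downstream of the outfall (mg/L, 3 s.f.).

DO ≈ 7.65 mg/L

Mixed DO = (20.8×8.91 + 3.24×3.49)/(20.8+3.24) = 196.6/24.04 = 8.180 mg/L.
Mixed L₀ = (20.8×3.48 + 3.24×83.1)/(24.04) = 341.6/24.04 = 14.21 mg/L.
Initial deficit D₀ = C_s − DO₀ = 10.7 − 8.180 = 2.520 mg/L.
D(0.559) = [0.185×14.21/(0.549−0.185)](e^(−0.185×0.559) − e^(−0.549×0.559)) + 2.520 e^(−0.549×0.559)
= 7.223 × (0.9018 − 0.7357) + 2.520 × 0.7357 = 3.053 mg/L.
DO = 10.7 − 3.053 = 7.647 mg/L.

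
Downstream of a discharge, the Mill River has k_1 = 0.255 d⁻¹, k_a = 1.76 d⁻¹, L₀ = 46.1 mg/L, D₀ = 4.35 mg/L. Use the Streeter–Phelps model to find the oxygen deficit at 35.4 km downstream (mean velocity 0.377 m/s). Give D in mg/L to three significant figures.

Travel time t = x/v = 35.4 km / (0.377 m/s) = 35400 m / 0.377 m/s = 93900 s = 1.087 d.
k_1 L₀/(k_a−k_1) = 0.255×46.1/(1.76−0.255) = 11.76/1.505 = 7.811 mg/L.
e^(−k_1 t) = e^(−0.255×1.087) = 0.7580; e^(−k_a t) = e^(−1.76×1.087) = 0.1477.
D = 7.811 × (0.7580 − 0.1477) + 4.35 × 0.1477 = 4.767 + 0.6424 = 5.409 mg/L.

D ≈ 5.41 mg/L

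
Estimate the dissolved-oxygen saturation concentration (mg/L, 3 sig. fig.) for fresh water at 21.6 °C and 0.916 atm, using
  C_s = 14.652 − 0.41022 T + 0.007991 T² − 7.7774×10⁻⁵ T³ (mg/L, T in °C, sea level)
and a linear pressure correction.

At sea level: C_s = 14.652 − 0.41022×21.6 + 0.007991×21.6² − 7.7774×10⁻⁵×21.6³ = 8.736 mg/L.
Pressure correction: C_s' = 8.736 × 0.916 = 8.002 mg/L.

C_s ≈ 8.00 mg/L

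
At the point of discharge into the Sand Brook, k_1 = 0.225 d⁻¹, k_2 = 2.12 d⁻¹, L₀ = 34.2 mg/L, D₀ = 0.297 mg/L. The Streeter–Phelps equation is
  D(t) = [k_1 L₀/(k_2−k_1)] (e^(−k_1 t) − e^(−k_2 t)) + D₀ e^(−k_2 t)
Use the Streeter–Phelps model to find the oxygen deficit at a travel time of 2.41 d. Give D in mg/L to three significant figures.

D ≈ 2.34 mg/L

k_1 L₀/(k_2−k_1) = 0.225×34.2/(2.12−0.225) = 7.695/1.895 = 4.061 mg/L.
e^(−k_1 t) = e^(−0.225×2.410) = 0.5814; e^(−k_2 t) = e^(−2.12×2.410) = 0.006041.
D = 4.061 × (0.5814 − 0.006041) + 0.297 × 0.006041 = 2.337 + 0.001794 = 2.338 mg/L.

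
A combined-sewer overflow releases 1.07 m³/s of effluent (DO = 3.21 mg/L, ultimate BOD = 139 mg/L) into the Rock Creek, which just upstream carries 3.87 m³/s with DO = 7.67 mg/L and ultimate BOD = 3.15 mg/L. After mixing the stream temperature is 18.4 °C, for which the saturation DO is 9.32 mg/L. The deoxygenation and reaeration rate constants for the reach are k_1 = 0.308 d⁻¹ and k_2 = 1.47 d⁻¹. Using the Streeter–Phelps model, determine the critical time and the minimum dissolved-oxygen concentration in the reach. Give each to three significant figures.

t_c ≈ 1.03 d; minimum DO ≈ 4.36 mg/L

Mixed DO = (3.87×7.67 + 1.07×3.21)/(3.87+1.07) = 33.12/4.940 = 6.704 mg/L.
Mixed L₀ = (3.87×3.15 + 1.07×139)/(4.940) = 160.9/4.940 = 32.57 mg/L.
Initial deficit D₀ = C_s − DO₀ = 9.32 − 6.704 = 2.616 mg/L.
t_c = (1/1.162) ln[(1.47/0.308)(1 − 2.616×1.162/(0.308×32.57))] = 0.8606 × ln(3.327) = 1.034 d.
D_c = (0.308/1.47) × 32.57 × e^(−0.308×1.034) = 0.2095 × 32.57 × 0.7272 = 4.963 mg/L.
Minimum DO = 9.32 − 4.963 = 4.357 mg/L.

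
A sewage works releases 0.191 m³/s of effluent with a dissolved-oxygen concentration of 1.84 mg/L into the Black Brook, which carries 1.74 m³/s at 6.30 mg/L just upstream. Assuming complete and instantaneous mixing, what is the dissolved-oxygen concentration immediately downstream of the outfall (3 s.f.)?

5.86 mg/L

Flow-weighted mixing: C = (Q_r C_r + Q_w C_w)/(Q_r + Q_w)
= (1.74×6.30 + 0.191×1.84)/(1.74 + 0.191) = 11.31/1.931 = 5.859 mg/L.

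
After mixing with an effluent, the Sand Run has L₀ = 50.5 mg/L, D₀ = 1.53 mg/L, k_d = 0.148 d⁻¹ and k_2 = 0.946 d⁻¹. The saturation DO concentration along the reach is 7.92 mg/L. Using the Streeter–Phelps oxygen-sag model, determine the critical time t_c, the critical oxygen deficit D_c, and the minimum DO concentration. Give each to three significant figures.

At the critical point dD/dt = 0, so k_d L₀ e^(−k_d t) = k_2 D. Substituting D(t) from the Streeter–Phelps equation and solving for t gives
t_c = ln[(k_2/k_d)(1 − D₀(k_2−k_d)/(k_d L₀))] / (k_2−k_d).
Here k_2−k_d = 0.7980 d⁻¹ and 1 − D₀(k_2−k_d)/(k_d L₀) = 1 − 1.53×0.7980/(0.148×50.5) = 0.8366, so
t_c = ln(6.392 × 0.8366) / 0.7980 = 1.677 / 0.7980 = 2.101 d.
L(t_c) = L₀ e^(−k_d t_c) = 50.5 × 0.7327 = 37.00 mg/L, and at the critical point k_2 D_c = k_d L, so D_c = (0.148/0.946) × 37.00 = 5.789 mg/L.
Minimum DO = C_s − D_c = 7.92 − 5.789 = 2.131 mg/L.

t_c ≈ 2.10 d; D_c ≈ 5.79 mg/L; min DO ≈ 2.13 mg/L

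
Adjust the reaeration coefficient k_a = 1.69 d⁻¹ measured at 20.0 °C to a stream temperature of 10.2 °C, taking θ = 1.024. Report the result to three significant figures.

k_a(T₂) = k_a(T₁) · θ^(T₂−T₁) = 1.69 × 1.024^(10.2−20.0)
= 1.69 × 1.024^-9.80 = 1.69 × 0.7926 = 1.340 d⁻¹.

k_a ≈ 1.34 d⁻¹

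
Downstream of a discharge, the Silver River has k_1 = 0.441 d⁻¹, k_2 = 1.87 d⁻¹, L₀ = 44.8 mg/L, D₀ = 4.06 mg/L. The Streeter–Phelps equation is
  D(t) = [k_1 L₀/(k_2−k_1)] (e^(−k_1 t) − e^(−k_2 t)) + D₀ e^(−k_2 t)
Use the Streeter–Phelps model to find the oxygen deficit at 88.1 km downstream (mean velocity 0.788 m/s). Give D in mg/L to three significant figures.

D ≈ 6.95 mg/L

Travel time t = x/v = 88.1 km / (0.788 m/s) = 88100 m / 0.788 m/s = 111800 s = 1.294 d.
k_1 L₀/(k_2−k_1) = 0.441×44.8/(1.87−0.441) = 19.76/1.429 = 13.83 mg/L.
e^(−k_1 t) = e^(−0.441×1.294) = 0.5652; e^(−k_2 t) = e^(−1.87×1.294) = 0.08894.
D = 13.83 × (0.5652 − 0.08894) + 4.06 × 0.08894 = 6.584 + 0.3611 = 6.945 mg/L.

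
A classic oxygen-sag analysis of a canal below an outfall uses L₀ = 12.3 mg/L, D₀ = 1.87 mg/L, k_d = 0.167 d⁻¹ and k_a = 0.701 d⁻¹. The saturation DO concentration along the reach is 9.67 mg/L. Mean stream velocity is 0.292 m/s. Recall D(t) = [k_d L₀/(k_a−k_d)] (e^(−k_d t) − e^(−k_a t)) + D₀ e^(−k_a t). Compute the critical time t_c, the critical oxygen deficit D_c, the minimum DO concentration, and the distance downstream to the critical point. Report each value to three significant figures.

t_c ≈ 1.44 d; D_c ≈ 2.30 mg/L; min DO ≈ 7.37 mg/L; x_c ≈ 36.3 km

With k_a/k_d = 4.198 and 1 − D₀(k_a−k_d)/(k_d L₀) = 0.5139,
t_c = ln(4.198 × 0.5139) / (0.701 − 0.167) = ln(2.157) / 0.5340 = 0.7687/0.5340 = 1.440 d.
D_c = (k_d/k_a) L₀ e^(−k_d t_c) = (0.167/0.701) × 12.3 × e^(−0.167×1.440) = 0.2382 × 12.3 × 0.7863 = 2.304 mg/L.
Minimum DO = C_s − D_c = 9.67 − 2.304 = 7.366 mg/L.
x_c = v t_c = 0.292 m/s × 1.440 d × 86400 s/d = 36320 m ≈ 36.3 km.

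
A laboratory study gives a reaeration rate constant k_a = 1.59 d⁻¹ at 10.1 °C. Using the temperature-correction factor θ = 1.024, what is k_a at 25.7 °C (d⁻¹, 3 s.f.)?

k_a ≈ 2.30 d⁻¹

k_a(T₂) = k_a(T₁) · θ^(T₂−T₁) = 1.59 × 1.024^(25.7−10.1)
= 1.59 × 1.024^15.6 = 1.59 × 1.448 = 2.302 d⁻¹.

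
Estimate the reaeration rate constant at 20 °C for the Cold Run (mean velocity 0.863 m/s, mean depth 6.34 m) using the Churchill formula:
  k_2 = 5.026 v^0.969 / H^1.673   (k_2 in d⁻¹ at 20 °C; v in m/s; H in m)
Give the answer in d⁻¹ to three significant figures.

k_2 ≈ 0.198 d⁻¹

k_2 = 5.026 × 0.863^0.969 / 6.34^1.673 = 5.026 × 0.8670 / 21.97 = 0.1983 d⁻¹.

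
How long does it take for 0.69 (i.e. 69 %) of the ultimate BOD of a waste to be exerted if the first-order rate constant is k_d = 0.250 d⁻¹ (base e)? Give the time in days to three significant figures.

y/L₀ = 1 − e^(−k_d t) = 0.69 ⇒ e^(−k_d t) = 0.310
t = −ln(0.310) / 0.250 = 1.171 / 0.250 = 4.685 d.

t ≈ 4.68 d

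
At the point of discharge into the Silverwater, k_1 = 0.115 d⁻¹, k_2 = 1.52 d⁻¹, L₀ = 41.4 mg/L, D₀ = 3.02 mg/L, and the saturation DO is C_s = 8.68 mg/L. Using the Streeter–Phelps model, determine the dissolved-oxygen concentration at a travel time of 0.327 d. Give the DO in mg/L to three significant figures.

DO ≈ 5.64 mg/L

k_1 L₀/(k_2−k_1) = 0.115×41.4/(1.52−0.115) = 4.761/1.405 = 3.389 mg/L.
e^(−k_1 t) = e^(−0.115×0.3270) = 0.9631; e^(−k_2 t) = e^(−1.52×0.3270) = 0.6083.
D = 3.389 × (0.9631 − 0.6083) + 3.02 × 0.6083 = 1.202 + 1.837 = 3.039 mg/L.
DO = C_s − D = 8.68 − 3.039 = 5.641 mg/L.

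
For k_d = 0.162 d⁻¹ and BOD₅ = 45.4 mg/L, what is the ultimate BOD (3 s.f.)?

L₀ ≈ 81.8 mg/L

BOD₅ = L₀(1 − e^(−5k_d)) ⇒ L₀ = BOD₅ / (1 − e^(−5×0.162))
= 45.4 / (1 − 0.4449) = 45.4 / 0.5551 = 81.78 mg/L.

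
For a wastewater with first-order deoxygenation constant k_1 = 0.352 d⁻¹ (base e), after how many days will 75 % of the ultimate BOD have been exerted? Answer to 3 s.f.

t ≈ 3.94 d

y/L₀ = 1 − e^(−k_1 t) = 0.75 ⇒ e^(−k_1 t) = 0.250
t = −ln(0.250) / 0.352 = 1.386 / 0.352 = 3.938 d.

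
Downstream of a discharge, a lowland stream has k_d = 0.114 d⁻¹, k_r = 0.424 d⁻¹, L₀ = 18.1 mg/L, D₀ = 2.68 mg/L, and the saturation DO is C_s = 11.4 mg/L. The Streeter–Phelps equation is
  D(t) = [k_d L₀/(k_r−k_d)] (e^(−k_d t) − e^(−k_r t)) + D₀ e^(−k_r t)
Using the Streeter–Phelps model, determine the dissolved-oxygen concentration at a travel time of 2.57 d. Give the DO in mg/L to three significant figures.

DO ≈ 7.77 mg/L

k_d L₀/(k_r−k_d) = 0.114×18.1/(0.424−0.114) = 2.063/0.3100 = 6.656 mg/L.
e^(−k_d t) = e^(−0.114×2.570) = 0.7460; e^(−k_r t) = e^(−0.424×2.570) = 0.3363.
D = 6.656 × (0.7460 − 0.3363) + 2.68 × 0.3363 = 2.727 + 0.9013 = 3.628 mg/L.
DO = C_s − D = 11.4 − 3.628 = 7.772 mg/L.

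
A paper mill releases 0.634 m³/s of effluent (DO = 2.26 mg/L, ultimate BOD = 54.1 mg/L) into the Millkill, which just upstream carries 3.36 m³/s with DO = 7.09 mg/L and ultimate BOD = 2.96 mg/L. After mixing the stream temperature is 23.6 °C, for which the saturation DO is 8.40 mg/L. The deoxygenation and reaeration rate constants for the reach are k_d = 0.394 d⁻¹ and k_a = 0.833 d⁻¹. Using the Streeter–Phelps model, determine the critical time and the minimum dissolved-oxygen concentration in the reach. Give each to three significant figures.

t_c ≈ 1.17 d; minimum DO ≈ 5.10 mg/L

Mixed DO = (3.36×7.09 + 0.634×2.26)/(3.36+0.634) = 25.26/3.994 = 6.323 mg/L.
Mixed L₀ = (3.36×2.96 + 0.634×54.1)/(3.994) = 44.24/3.994 = 11.08 mg/L.
Initial deficit D₀ = C_s − DO₀ = 8.40 − 6.323 = 2.077 mg/L.
t_c = (1/0.4390) ln[(0.833/0.394)(1 − 2.077×0.4390/(0.394×11.08))] = 2.278 × ln(1.673) = 1.172 d.
D_c = (0.394/0.833) × 11.08 × e^(−0.394×1.172) = 0.4730 × 11.08 × 0.6302 = 3.302 mg/L.
Minimum DO = 8.40 − 3.302 = 5.098 mg/L.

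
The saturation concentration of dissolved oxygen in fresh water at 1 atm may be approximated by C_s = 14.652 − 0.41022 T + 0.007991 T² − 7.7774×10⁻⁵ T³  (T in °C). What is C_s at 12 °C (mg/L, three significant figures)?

C_s = 14.652 − 0.41022×12 + 0.007991×12² − 7.7774×10⁻⁵×12³ = 10.75 mg/L.

C_s ≈ 10.7 mg/L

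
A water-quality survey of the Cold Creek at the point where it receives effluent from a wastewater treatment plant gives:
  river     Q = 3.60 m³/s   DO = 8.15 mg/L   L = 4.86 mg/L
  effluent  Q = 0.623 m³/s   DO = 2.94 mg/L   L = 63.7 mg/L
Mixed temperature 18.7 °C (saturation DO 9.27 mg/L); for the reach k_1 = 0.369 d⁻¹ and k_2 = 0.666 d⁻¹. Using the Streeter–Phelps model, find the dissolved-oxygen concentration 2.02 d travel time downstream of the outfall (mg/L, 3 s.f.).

DO ≈ 5.18 mg/L

Mixed DO = (3.60×8.15 + 0.623×2.94)/(3.60+0.623) = 31.17/4.223 = 7.381 mg/L.
Mixed L₀ = (3.60×4.86 + 0.623×63.7)/(4.223) = 57.18/4.223 = 13.54 mg/L.
Initial deficit D₀ = C_s − DO₀ = 9.27 − 7.381 = 1.889 mg/L.
D(2.02) = [0.369×13.54/(0.666−0.369)](e^(−0.369×2.02) − e^(−0.666×2.02)) + 1.889 e^(−0.666×2.02)
= 16.82 × (0.4746 − 0.2605) + 1.889 × 0.2605 = 4.094 mg/L.
DO = 9.27 − 4.094 = 5.176 mg/L.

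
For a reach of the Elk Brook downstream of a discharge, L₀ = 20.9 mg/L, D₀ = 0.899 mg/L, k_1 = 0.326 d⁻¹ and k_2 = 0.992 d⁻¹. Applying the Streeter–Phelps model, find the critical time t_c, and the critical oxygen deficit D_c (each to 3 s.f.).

At the critical point dD/dt = 0, so k_1 L₀ e^(−k_1 t) = k_2 D. Substituting D(t) from the Streeter–Phelps equation and solving for t gives
t_c = ln[(k_2/k_1)(1 − D₀(k_2−k_1)/(k_1 L₀))] / (k_2−k_1).
Here k_2−k_1 = 0.6660 d⁻¹ and 1 − D₀(k_2−k_1)/(k_1 L₀) = 1 − 0.899×0.6660/(0.326×20.9) = 0.9121, so
t_c = ln(3.043 × 0.9121) / 0.6660 = 1.021 / 0.6660 = 1.533 d.
D_c = (k_1/k_2) L₀ e^(−k_1 t_c) = (0.326/0.992) × 20.9 × e^(−0.326×1.533) = 0.3286 × 20.9 × 0.6067 = 4.167 mg/L.

t_c ≈ 1.53 d; D_c ≈ 4.17 mg/L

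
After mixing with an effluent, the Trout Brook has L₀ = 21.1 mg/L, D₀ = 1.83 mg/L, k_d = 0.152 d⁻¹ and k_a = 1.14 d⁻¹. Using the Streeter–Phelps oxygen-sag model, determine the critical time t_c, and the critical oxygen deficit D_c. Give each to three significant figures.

t_c ≈ 1.20 d; D_c ≈ 2.34 mg/L

With k_a/k_d = 7.500 and 1 − D₀(k_a−k_d)/(k_d L₀) = 0.4363,
t_c = ln(7.500 × 0.4363) / (1.14 − 0.152) = ln(3.272) / 0.9880 = 1.185/0.9880 = 1.200 d.
D_c = (k_d/k_a) L₀ e^(−k_d t_c) = (0.152/1.14) × 21.1 × e^(−0.152×1.200) = 0.1333 × 21.1 × 0.8333 = 2.344 mg/L.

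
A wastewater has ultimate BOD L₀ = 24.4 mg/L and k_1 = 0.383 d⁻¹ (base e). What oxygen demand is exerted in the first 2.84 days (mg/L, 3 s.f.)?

y_t = L₀(1 − e^(−k_1 t)) = 24.4 × (1 − e^(−0.383×2.84))
= 24.4 × (1 − 0.3370) = 24.4 × 0.6630 = 16.18 mg/L.

y ≈ 16.2 mg/L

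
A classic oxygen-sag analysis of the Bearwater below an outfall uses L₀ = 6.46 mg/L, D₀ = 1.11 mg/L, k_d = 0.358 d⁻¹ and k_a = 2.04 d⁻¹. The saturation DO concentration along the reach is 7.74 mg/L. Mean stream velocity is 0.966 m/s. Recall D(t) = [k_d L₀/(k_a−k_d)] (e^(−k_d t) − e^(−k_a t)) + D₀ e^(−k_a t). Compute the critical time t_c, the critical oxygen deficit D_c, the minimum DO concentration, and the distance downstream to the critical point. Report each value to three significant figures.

t_c ≈ 0.0556 d; D_c ≈ 1.11 mg/L; min DO ≈ 6.63 mg/L; x_c ≈ 4.64 km

At the critical point dD/dt = 0, so k_d L₀ e^(−k_d t) = k_a D. Substituting D(t) from the Streeter–Phelps equation and solving for t gives
t_c = ln[(k_a/k_d)(1 − D₀(k_a−k_d)/(k_d L₀))] / (k_a−k_d).
Here k_a−k_d = 1.682 d⁻¹ and 1 − D₀(k_a−k_d)/(k_d L₀) = 1 − 1.11×1.682/(0.358×6.46) = 0.1927, so
t_c = ln(5.698 × 0.1927) / 1.682 = 0.09357 / 1.682 = 0.05563 d.
L(t_c) = L₀ e^(−k_d t_c) = 6.46 × 0.9803 = 6.333 mg/L, and at the critical point k_a D_c = k_d L, so D_c = (0.358/2.04) × 6.333 = 1.111 mg/L.
Minimum DO = C_s − D_c = 7.74 − 1.111 = 6.629 mg/L.
x_c = v t_c = 0.966 m/s × 0.05563 d × 86400 s/d = 4643 m ≈ 4.64 km.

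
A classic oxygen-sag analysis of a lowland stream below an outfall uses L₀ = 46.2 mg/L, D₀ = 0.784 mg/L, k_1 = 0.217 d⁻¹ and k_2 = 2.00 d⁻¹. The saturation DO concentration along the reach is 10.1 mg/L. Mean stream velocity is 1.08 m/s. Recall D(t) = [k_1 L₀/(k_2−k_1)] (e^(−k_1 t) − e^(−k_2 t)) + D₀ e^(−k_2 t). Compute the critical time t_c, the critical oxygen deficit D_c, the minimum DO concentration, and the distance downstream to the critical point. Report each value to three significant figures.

t_c ≈ 1.16 d; D_c ≈ 3.90 mg/L; min DO ≈ 6.20 mg/L; x_c ≈ 108 km

t_c = [1/(k_2−k_1)] ln[(k_2/k_1)(1 − D₀(k_2−k_1)/(k_1 L₀))]
= [1/(2.00−0.217)] ln[(2.00/0.217)(1 − 0.784×1.783/(0.217×46.2))]
= (1/1.783) ln[9.217 × 0.8606] = 0.5609 × ln(7.931) = 0.5609 × 2.071 = 1.161 d.
L(t_c) = L₀ e^(−k_1 t_c) = 46.2 × 0.7772 = 35.91 mg/L, and at the critical point k_2 D_c = k_1 L, so D_c = (0.217/2.00) × 35.91 = 3.896 mg/L.
Minimum DO = C_s − D_c = 10.1 − 3.896 = 6.204 mg/L.
x_c = v t_c = 1.08 m/s × 1.161 d × 86400 s/d = 108400 m ≈ 108 km.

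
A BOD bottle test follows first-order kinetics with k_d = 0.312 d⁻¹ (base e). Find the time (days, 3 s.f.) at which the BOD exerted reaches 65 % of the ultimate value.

t ≈ 3.36 d

y/L₀ = 1 − e^(−k_d t) = 0.65 ⇒ e^(−k_d t) = 0.350
t = −ln(0.350) / 0.312 = 1.050 / 0.312 = 3.365 d.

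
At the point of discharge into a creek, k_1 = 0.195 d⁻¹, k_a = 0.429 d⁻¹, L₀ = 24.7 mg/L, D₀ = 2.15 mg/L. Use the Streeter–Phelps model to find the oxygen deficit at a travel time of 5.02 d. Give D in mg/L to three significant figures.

D ≈ 5.59 mg/L

k_1 L₀/(k_a−k_1) = 0.195×24.7/(0.429−0.195) = 4.817/0.2340 = 20.58 mg/L.
e^(−k_1 t) = e^(−0.195×5.020) = 0.3757; e^(−k_a t) = e^(−0.429×5.020) = 0.1161.
D = 20.58 × (0.3757 − 0.1161) + 2.15 × 0.1161 = 5.345 + 0.2495 = 5.594 mg/L.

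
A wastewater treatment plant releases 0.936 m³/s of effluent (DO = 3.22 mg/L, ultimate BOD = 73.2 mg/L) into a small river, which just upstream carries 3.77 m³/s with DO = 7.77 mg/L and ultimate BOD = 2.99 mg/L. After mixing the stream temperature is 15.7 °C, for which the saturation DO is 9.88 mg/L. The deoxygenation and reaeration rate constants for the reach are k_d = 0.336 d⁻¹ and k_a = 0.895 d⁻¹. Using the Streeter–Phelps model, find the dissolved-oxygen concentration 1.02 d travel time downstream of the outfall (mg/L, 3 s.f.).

Mixed DO = (3.77×7.77 + 0.936×3.22)/(3.77+0.936) = 32.31/4.706 = 6.865 mg/L.
Mixed L₀ = (3.77×2.99 + 0.936×73.2)/(4.706) = 79.79/4.706 = 16.95 mg/L.
Initial deficit D₀ = C_s − DO₀ = 9.88 − 6.865 = 3.015 mg/L.
D(1.02) = [0.336×16.95/(0.895−0.336)](e^(−0.336×1.02) − e^(−0.895×1.02)) + 3.015 e^(−0.895×1.02)
= 10.19 × (0.7098 − 0.4014) + 3.015 × 0.4014 = 4.354 mg/L.
DO = 9.88 − 4.354 = 5.526 mg/L.

DO ≈ 5.53 mg/L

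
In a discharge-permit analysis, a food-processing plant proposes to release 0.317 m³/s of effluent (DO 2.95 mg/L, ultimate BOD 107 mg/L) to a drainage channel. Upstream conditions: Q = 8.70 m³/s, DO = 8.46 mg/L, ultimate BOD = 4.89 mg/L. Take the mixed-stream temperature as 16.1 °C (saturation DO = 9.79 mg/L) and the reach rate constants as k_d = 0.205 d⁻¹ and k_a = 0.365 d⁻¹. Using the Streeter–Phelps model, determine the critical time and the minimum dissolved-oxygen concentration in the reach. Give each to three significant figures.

t_c ≈ 2.66 d; minimum DO ≈ 7.03 mg/L

Mixed DO = (8.70×8.46 + 0.317×2.95)/(8.70+0.317) = 74.54/9.017 = 8.266 mg/L.
Mixed L₀ = (8.70×4.89 + 0.317×107)/(9.017) = 76.46/9.017 = 8.480 mg/L.
Initial deficit D₀ = C_s − DO₀ = 9.79 − 8.266 = 1.524 mg/L.
t_c = (1/0.1600) ln[(0.365/0.205)(1 − 1.524×0.1600/(0.205×8.480))] = 6.250 × ln(1.531) = 2.661 d.
D_c = (0.205/0.365) × 8.480 × e^(−0.205×2.661) = 0.5616 × 8.480 × 0.5795 = 2.760 mg/L.
Minimum DO = 9.79 − 2.760 = 7.030 mg/L.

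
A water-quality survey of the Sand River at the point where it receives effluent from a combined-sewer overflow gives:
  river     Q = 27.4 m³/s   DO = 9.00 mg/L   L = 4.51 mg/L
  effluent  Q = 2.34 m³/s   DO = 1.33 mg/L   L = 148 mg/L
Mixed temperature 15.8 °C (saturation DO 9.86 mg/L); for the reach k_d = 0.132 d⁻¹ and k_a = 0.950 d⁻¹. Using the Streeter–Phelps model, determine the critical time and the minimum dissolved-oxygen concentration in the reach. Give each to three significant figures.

t_c ≈ 1.37 d; minimum DO ≈ 8.03 mg/L

Mixed DO = (27.4×9.00 + 2.34×1.33)/(27.4+2.34) = 249.7/29.74 = 8.397 mg/L.
Mixed L₀ = (27.4×4.51 + 2.34×148)/(29.74) = 469.9/29.74 = 15.80 mg/L.
Initial deficit D₀ = C_s − DO₀ = 9.86 − 8.397 = 1.463 mg/L.
t_c = (1/0.8180) ln[(0.950/0.132)(1 − 1.463×0.8180/(0.132×15.80))] = 1.222 × ln(3.066) = 1.370 d.
D_c = (0.132/0.950) × 15.80 × e^(−0.132×1.370) = 0.1389 × 15.80 × 0.8346 = 1.832 mg/L.
Minimum DO = 9.86 − 1.832 = 8.028 mg/L.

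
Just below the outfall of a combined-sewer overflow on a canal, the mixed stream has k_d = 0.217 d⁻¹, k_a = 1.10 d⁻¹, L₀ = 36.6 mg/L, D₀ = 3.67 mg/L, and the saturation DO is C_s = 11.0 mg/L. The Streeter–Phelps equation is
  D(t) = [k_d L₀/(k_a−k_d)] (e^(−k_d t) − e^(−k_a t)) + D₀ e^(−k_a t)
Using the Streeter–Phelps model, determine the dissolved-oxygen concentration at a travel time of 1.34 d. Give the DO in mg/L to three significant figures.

DO ≈ 5.49 mg/L

k_d L₀/(k_a−k_d) = 0.217×36.6/(1.10−0.217) = 7.942/0.8830 = 8.995 mg/L.
e^(−k_d t) = e^(−0.217×1.340) = 0.7477; e^(−k_a t) = e^(−1.10×1.340) = 0.2290.
D = 8.995 × (0.7477 − 0.2290) + 3.67 × 0.2290 = 4.665 + 0.8405 = 5.506 mg/L.
DO = C_s − D = 11.0 − 5.506 = 5.494 mg/L.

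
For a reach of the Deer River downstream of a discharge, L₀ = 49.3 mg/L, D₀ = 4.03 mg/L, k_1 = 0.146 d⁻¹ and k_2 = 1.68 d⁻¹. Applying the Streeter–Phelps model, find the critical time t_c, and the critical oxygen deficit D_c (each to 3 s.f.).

t_c ≈ 0.316 d; D_c ≈ 4.09 mg/L

t_c = [1/(k_2−k_1)] ln[(k_2/k_1)(1 − D₀(k_2−k_1)/(k_1 L₀))]
= [1/(1.68−0.146)] ln[(1.68/0.146)(1 − 4.03×1.534/(0.146×49.3))]
= (1/1.534) ln[11.51 × 0.1411] = 0.6519 × ln(1.624) = 0.6519 × 0.4848 = 0.3161 d.
L(t_c) = L₀ e^(−k_1 t_c) = 49.3 × 0.9549 = 47.08 mg/L, and at the critical point k_2 D_c = k_1 L, so D_c = (0.146/1.68) × 47.08 = 4.091 mg/L.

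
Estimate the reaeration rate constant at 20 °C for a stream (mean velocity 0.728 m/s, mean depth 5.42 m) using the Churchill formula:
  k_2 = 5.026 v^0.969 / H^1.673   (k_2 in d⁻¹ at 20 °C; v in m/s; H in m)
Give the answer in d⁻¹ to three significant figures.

k_2 = 5.026 × 0.728^0.969 / 5.42^1.673 = 5.026 × 0.7352 / 16.90 = 0.2186 d⁻¹.

k_2 ≈ 0.219 d⁻¹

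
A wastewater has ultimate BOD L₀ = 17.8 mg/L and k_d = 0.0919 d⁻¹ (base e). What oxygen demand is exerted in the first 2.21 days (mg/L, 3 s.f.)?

y ≈ 3.27 mg/L

y_t = L₀(1 − e^(−k_d t)) = 17.8 × (1 − e^(−0.0919×2.21))
= 17.8 × (1 − 0.8162) = 17.8 × 0.1838 = 3.272 mg/L.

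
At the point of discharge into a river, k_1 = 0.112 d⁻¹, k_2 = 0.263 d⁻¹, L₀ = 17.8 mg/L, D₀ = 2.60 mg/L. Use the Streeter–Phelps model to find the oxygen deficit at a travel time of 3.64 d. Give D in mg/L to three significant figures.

k_1 L₀/(k_2−k_1) = 0.112×17.8/(0.263−0.112) = 1.994/0.1510 = 13.20 mg/L.
e^(−k_1 t) = e^(−0.112×3.640) = 0.6652; e^(−k_2 t) = e^(−0.263×3.640) = 0.3839.
D = 13.20 × (0.6652 − 0.3839) + 2.60 × 0.3839 = 3.714 + 0.9982 = 4.712 mg/L.

D ≈ 4.71 mg/L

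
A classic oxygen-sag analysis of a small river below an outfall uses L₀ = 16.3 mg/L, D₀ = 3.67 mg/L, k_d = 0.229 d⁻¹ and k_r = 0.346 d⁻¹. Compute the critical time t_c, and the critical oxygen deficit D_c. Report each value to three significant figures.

t_c ≈ 2.48 d; D_c ≈ 6.11 mg/L

t_c = [1/(k_r−k_d)] ln[(k_r/k_d)(1 − D₀(k_r−k_d)/(k_d L₀))]
= [1/(0.346−0.229)] ln[(0.346/0.229)(1 − 3.67×0.1170/(0.229×16.3))]
= (1/0.1170) ln[1.511 × 0.8850] = 8.547 × ln(1.337) = 8.547 × 0.2905 = 2.483 d.
L(t_c) = L₀ e^(−k_d t_c) = 16.3 × 0.5663 = 9.231 mg/L, and at the critical point k_r D_c = k_d L, so D_c = (0.229/0.346) × 9.231 = 6.109 mg/L.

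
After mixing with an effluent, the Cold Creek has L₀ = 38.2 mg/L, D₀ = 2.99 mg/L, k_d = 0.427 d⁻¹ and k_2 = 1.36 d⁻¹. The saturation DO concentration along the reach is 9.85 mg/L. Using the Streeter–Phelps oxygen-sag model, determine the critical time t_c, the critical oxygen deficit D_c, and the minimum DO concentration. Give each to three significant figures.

With k_2/k_d = 3.185 and 1 − D₀(k_2−k_d)/(k_d L₀) = 0.8290,
t_c = ln(3.185 × 0.8290) / (1.36 − 0.427) = ln(2.640) / 0.9330 = 0.9709/0.9330 = 1.041 d.
D_c = (k_d/k_2) L₀ e^(−k_d t_c) = (0.427/1.36) × 38.2 × e^(−0.427×1.041) = 0.3140 × 38.2 × 0.6412 = 7.691 mg/L.
Minimum DO = C_s − D_c = 9.85 − 7.691 = 2.159 mg/L.

t_c ≈ 1.04 d; D_c ≈ 7.69 mg/L; min DO ≈ 2.16 mg/L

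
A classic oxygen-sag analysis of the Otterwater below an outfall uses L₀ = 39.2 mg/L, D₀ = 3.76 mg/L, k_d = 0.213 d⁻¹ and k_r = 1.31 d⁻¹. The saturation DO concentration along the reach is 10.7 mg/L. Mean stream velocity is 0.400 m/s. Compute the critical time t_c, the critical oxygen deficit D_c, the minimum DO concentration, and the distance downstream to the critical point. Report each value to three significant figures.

At the critical point dD/dt = 0, so k_d L₀ e^(−k_d t) = k_r D. Substituting D(t) from the Streeter–Phelps equation and solving for t gives
t_c = ln[(k_r/k_d)(1 − D₀(k_r−k_d)/(k_d L₀))] / (k_r−k_d).
Here k_r−k_d = 1.097 d⁻¹ and 1 − D₀(k_r−k_d)/(k_d L₀) = 1 − 3.76×1.097/(0.213×39.2) = 0.5060, so
t_c = ln(6.150 × 0.5060) / 1.097 = 1.135 / 1.097 = 1.035 d.
L(t_c) = L₀ e^(−k_d t_c) = 39.2 × 0.8022 = 31.45 mg/L, and at the critical point k_r D_c = k_d L, so D_c = (0.213/1.31) × 31.45 = 5.113 mg/L.
Minimum DO = C_s − D_c = 10.7 − 5.113 = 5.587 mg/L.
x_c = v t_c = 0.400 m/s × 1.035 d × 86400 s/d = 35770 m ≈ 35.8 km.

t_c ≈ 1.03 d; D_c ≈ 5.11 mg/L; min DO ≈ 5.59 mg/L; x_c ≈ 35.8 km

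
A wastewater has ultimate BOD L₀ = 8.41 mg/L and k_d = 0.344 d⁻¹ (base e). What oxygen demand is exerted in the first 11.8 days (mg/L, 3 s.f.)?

y_t = L₀(1 − e^(−k_d t)) = 8.41 × (1 − e^(−0.344×11.8))
= 8.41 × (1 − 0.01726) = 8.41 × 0.9827 = 8.265 mg/L.

y ≈ 8.26 mg/L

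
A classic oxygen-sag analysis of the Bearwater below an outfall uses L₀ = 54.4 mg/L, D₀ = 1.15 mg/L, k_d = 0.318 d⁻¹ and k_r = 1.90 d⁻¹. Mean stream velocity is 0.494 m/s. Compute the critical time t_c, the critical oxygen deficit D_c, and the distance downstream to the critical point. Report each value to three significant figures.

t_c ≈ 1.06 d; D_c ≈ 6.50 mg/L; x_c ≈ 45.2 km

At the critical point dD/dt = 0, so k_d L₀ e^(−k_d t) = k_r D. Substituting D(t) from the Streeter–Phelps equation and solving for t gives
t_c = ln[(k_r/k_d)(1 − D₀(k_r−k_d)/(k_d L₀))] / (k_r−k_d).
Here k_r−k_d = 1.582 d⁻¹ and 1 − D₀(k_r−k_d)/(k_d L₀) = 1 − 1.15×1.582/(0.318×54.4) = 0.8948, so
t_c = ln(5.975 × 0.8948) / 1.582 = 1.676 / 1.582 = 1.060 d.
D_c = (k_d/k_r) L₀ e^(−k_d t_c) = (0.318/1.90) × 54.4 × e^(−0.318×1.060) = 0.1674 × 54.4 × 0.7139 = 6.500 mg/L.
x_c = v t_c = 0.494 m/s × 1.060 d × 86400 s/d = 45230 m ≈ 45.2 km.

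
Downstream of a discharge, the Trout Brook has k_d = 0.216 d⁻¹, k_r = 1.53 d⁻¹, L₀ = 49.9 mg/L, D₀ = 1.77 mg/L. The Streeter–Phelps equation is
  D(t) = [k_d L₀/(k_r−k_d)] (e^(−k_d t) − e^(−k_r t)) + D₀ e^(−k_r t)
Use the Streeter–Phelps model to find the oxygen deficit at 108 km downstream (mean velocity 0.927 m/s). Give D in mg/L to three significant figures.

D ≈ 5.31 mg/L

Travel time t = x/v = 108 km / (0.927 m/s) = 108000 m / 0.927 m/s = 116500 s = 1.348 d.
k_d L₀/(k_r−k_d) = 0.216×49.9/(1.53−0.216) = 10.78/1.314 = 8.203 mg/L.
e^(−k_d t) = e^(−0.216×1.348) = 0.7473; e^(−k_r t) = e^(−1.53×1.348) = 0.1271.
D = 8.203 × (0.7473 − 0.1271) + 1.77 × 0.1271 = 5.088 + 0.2249 = 5.313 mg/L.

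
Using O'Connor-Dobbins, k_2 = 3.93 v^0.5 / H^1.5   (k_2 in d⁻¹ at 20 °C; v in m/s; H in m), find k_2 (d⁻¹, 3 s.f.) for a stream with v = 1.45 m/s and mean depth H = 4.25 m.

k_2 ≈ 0.540 d⁻¹

k_2 = 3.93 × 1.45^0.5 / 4.25^1.5 = 3.93 × 1.204 / 8.762 = 0.5401 d⁻¹.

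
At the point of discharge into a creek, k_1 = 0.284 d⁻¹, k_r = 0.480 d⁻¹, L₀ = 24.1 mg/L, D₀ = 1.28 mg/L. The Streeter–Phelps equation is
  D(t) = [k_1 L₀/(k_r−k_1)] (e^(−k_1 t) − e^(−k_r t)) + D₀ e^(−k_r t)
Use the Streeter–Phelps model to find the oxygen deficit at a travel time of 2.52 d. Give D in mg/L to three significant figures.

D ≈ 7.04 mg/L

k_1 L₀/(k_r−k_1) = 0.284×24.1/(0.480−0.284) = 6.844/0.1960 = 34.92 mg/L.
e^(−k_1 t) = e^(−0.284×2.520) = 0.4889; e^(−k_r t) = e^(−0.480×2.520) = 0.2983.
D = 34.92 × (0.4889 − 0.2983) + 1.28 × 0.2983 = 6.654 + 0.3818 = 7.036 mg/L.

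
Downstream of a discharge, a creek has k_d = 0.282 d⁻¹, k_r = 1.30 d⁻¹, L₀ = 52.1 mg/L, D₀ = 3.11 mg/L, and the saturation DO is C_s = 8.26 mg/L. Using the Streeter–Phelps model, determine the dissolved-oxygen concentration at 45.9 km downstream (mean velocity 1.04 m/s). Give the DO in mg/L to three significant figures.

Travel time t = x/v = 45.9 km / (1.04 m/s) = 45900 m / 1.04 m/s = 44130 s = 0.5108 d.
k_d L₀/(k_r−k_d) = 0.282×52.1/(1.30−0.282) = 14.69/1.018 = 14.43 mg/L.
e^(−k_d t) = e^(−0.282×0.5108) = 0.8658; e^(−k_r t) = e^(−1.30×0.5108) = 0.5148.
D = 14.43 × (0.8658 − 0.5148) + 3.11 × 0.5148 = 5.067 + 1.601 = 6.668 mg/L.
DO = C_s − D = 8.26 − 6.668 = 1.592 mg/L.

DO ≈ 1.59 mg/L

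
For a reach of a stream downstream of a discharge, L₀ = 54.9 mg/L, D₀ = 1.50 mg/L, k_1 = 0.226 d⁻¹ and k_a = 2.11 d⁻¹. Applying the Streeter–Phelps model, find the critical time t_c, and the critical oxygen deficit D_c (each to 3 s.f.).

t_c ≈ 1.05 d; D_c ≈ 4.64 mg/L

At the critical point dD/dt = 0, so k_1 L₀ e^(−k_1 t) = k_a D. Substituting D(t) from the Streeter–Phelps equation and solving for t gives
t_c = ln[(k_a/k_1)(1 − D₀(k_a−k_1)/(k_1 L₀))] / (k_a−k_1).
Here k_a−k_1 = 1.884 d⁻¹ and 1 − D₀(k_a−k_1)/(k_1 L₀) = 1 − 1.50×1.884/(0.226×54.9) = 0.7722, so
t_c = ln(9.336 × 0.7722) / 1.884 = 1.975 / 1.884 = 1.049 d.
L(t_c) = L₀ e^(−k_1 t_c) = 54.9 × 0.7890 = 43.32 mg/L, and at the critical point k_a D_c = k_1 L, so D_c = (0.226/2.11) × 43.32 = 4.640 mg/L.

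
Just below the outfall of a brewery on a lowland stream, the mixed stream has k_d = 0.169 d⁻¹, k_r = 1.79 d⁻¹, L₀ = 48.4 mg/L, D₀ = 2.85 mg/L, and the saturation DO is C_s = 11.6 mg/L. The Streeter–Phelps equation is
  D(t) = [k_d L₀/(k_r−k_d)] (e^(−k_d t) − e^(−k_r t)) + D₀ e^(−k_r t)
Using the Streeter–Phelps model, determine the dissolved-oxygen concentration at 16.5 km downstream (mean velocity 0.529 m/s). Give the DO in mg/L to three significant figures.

DO ≈ 8.00 mg/L

Travel time t = x/v = 16.5 km / (0.529 m/s) = 16500 m / 0.529 m/s = 31190 s = 0.3610 d.
k_d L₀/(k_r−k_d) = 0.169×48.4/(1.79−0.169) = 8.180/1.621 = 5.046 mg/L.
e^(−k_d t) = e^(−0.169×0.3610) = 0.9408; e^(−k_r t) = e^(−1.79×0.3610) = 0.5240.
D = 5.046 × (0.9408 − 0.5240) + 2.85 × 0.5240 = 2.103 + 1.493 = 3.597 mg/L.
DO = C_s − D = 11.6 − 3.597 = 8.003 mg/L.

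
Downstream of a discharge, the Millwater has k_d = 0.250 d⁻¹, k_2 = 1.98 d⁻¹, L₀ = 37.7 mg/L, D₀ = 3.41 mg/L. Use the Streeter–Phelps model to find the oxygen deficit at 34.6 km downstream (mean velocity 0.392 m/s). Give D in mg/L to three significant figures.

D ≈ 3.95 mg/L

Travel time t = x/v = 34.6 km / (0.392 m/s) = 34600 m / 0.392 m/s = 88270 s = 1.022 d.
k_d L₀/(k_2−k_d) = 0.250×37.7/(1.98−0.250) = 9.425/1.730 = 5.448 mg/L.
e^(−k_d t) = e^(−0.250×1.022) = 0.7746; e^(−k_2 t) = e^(−1.98×1.022) = 0.1323.
D = 5.448 × (0.7746 − 0.1323) + 3.41 × 0.1323 = 3.499 + 0.4511 = 3.950 mg/L.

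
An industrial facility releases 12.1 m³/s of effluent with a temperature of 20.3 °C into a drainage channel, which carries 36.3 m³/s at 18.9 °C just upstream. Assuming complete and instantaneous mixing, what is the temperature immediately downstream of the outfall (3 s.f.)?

19.2 °C

Flow-weighted mixing: C = (Q_r C_r + Q_w C_w)/(Q_r + Q_w)
= (36.3×18.9 + 12.1×20.3)/(36.3 + 12.1) = 931.7/48.40 = 19.25 °C.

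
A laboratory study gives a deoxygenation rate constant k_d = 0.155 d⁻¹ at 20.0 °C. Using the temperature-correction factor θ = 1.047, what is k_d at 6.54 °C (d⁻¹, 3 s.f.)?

k_d(T₂) = k_d(T₁) · θ^(T₂−T₁) = 0.155 × 1.047^(6.54−20.0)
= 0.155 × 1.047^-13.5 = 0.155 × 0.5389 = 0.08353 d⁻¹.

k_d ≈ 0.0835 d⁻¹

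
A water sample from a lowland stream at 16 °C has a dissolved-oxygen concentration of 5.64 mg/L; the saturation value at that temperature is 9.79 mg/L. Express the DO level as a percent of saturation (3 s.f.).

% saturation = C/C_s × 100 = 5.64/9.79 × 100 = 57.6 %.

57.6 % saturation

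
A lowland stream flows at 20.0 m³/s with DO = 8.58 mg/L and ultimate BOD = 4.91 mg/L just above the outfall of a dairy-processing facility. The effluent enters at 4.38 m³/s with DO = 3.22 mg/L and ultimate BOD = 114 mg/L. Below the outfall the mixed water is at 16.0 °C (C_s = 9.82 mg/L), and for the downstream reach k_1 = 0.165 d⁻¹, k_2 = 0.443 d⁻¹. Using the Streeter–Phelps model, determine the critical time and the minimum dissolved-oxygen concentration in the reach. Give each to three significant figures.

Mixed DO = (20.0×8.58 + 4.38×3.22)/(20.0+4.38) = 185.7/24.38 = 7.617 mg/L.
Mixed L₀ = (20.0×4.91 + 4.38×114)/(24.38) = 597.5/24.38 = 24.51 mg/L.
Initial deficit D₀ = C_s − DO₀ = 9.82 − 7.617 = 2.203 mg/L.
t_c = (1/0.2780) ln[(0.443/0.165)(1 − 2.203×0.2780/(0.165×24.51))] = 3.597 × ln(2.278) = 2.962 d.
D_c = (0.165/0.443) × 24.51 × e^(−0.165×2.962) = 0.3725 × 24.51 × 0.6134 = 5.600 mg/L.
Minimum DO = 9.82 − 5.600 = 4.220 mg/L.

t_c ≈ 2.96 d; minimum DO ≈ 4.22 mg/L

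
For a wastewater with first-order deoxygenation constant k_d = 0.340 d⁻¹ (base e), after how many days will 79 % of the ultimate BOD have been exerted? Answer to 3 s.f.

y/L₀ = 1 − e^(−k_d t) = 0.79 ⇒ e^(−k_d t) = 0.210
t = −ln(0.210) / 0.340 = 1.561 / 0.340 = 4.590 d.

t ≈ 4.59 d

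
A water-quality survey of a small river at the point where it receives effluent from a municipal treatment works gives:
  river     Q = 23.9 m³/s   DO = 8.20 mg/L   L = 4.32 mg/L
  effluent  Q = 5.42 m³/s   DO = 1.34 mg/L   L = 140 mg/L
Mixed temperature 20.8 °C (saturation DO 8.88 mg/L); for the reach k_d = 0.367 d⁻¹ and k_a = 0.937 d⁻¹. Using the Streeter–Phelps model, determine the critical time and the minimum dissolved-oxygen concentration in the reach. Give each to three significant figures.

Mixed DO = (23.9×8.20 + 5.42×1.34)/(23.9+5.42) = 203.2/29.32 = 6.932 mg/L.
Mixed L₀ = (23.9×4.32 + 5.42×140)/(29.32) = 862.0/29.32 = 29.40 mg/L.
Initial deficit D₀ = C_s − DO₀ = 8.88 − 6.932 = 1.948 mg/L.
t_c = (1/0.5700) ln[(0.937/0.367)(1 − 1.948×0.5700/(0.367×29.40))] = 1.754 × ln(2.290) = 1.454 d.
D_c = (0.367/0.937) × 29.40 × e^(−0.367×1.454) = 0.3917 × 29.40 × 0.5865 = 6.754 mg/L.
Minimum DO = 8.88 − 6.754 = 2.126 mg/L.

t_c ≈ 1.45 d; minimum DO ≈ 2.13 mg/L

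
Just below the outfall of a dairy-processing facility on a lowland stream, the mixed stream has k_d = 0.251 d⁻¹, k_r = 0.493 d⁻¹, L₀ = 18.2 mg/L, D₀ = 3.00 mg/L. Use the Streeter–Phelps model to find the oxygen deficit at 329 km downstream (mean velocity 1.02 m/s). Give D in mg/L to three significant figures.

Travel time t = x/v = 329 km / (1.02 m/s) = 329000 m / 1.02 m/s = 322500 s = 3.733 d.
k_d L₀/(k_r−k_d) = 0.251×18.2/(0.493−0.251) = 4.568/0.2420 = 18.88 mg/L.
e^(−k_d t) = e^(−0.251×3.733) = 0.3918; e^(−k_r t) = e^(−0.493×3.733) = 0.1587.
D = 18.88 × (0.3918 − 0.1587) + 3.00 × 0.1587 = 4.399 + 0.4762 = 4.875 mg/L.

D ≈ 4.88 mg/L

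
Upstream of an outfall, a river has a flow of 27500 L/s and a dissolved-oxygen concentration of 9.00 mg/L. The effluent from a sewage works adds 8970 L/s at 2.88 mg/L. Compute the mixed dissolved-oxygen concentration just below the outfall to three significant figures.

Flow-weighted mixing: C = (Q_r C_r + Q_w C_w)/(Q_r + Q_w)
= (27500×9.00 + 8970×2.88)/(27500 + 8970) = 273300/36470 = 7.495 mg/L.

7.49 mg/L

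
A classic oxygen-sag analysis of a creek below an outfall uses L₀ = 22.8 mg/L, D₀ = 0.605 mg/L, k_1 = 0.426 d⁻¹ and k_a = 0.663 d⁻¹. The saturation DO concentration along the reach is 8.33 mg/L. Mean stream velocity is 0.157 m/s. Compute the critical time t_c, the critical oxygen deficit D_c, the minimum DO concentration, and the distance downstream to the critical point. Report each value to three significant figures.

t_c = [1/(k_a−k_1)] ln[(k_a/k_1)(1 − D₀(k_a−k_1)/(k_1 L₀))]
= [1/(0.663−0.426)] ln[(0.663/0.426)(1 − 0.605×0.2370/(0.426×22.8))]
= (1/0.2370) ln[1.556 × 0.9852] = 4.219 × ln(1.533) = 4.219 × 0.4275 = 1.804 d.
D_c = (k_1/k_a) L₀ e^(−k_1 t_c) = (0.426/0.663) × 22.8 × e^(−0.426×1.804) = 0.6425 × 22.8 × 0.4638 = 6.794 mg/L.
Minimum DO = C_s − D_c = 8.33 − 6.794 = 1.536 mg/L.
x_c = v t_c = 0.157 m/s × 1.804 d × 86400 s/d = 24470 m ≈ 24.5 km.

t_c ≈ 1.80 d; D_c ≈ 6.79 mg/L; min DO ≈ 1.54 mg/L; x_c ≈ 24.5 km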